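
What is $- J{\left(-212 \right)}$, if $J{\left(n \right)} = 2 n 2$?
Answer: $848$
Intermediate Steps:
$J{\left(n \right)} = 4 n$
$- J{\left(-212 \right)} = - 4 \left(-212\right) = \left(-1\right) \left(-848\right) = 848$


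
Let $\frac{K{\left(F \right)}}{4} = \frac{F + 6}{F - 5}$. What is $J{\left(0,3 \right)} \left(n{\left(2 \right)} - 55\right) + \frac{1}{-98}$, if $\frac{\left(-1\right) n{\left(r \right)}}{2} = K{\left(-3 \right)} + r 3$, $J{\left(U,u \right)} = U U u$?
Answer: $- \frac{1}{98} \approx -0.010204$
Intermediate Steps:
$K{\left(F \right)} = \frac{4 \left(6 + F\right)}{-5 + F}$ ($K{\left(F \right)} = 4 \frac{F + 6}{F - 5} = 4 \frac{6 + F}{-5 + F} = \frac{4 \left(6 + F\right)}{-5 + F}$)
$J{\left(U,u \right)} = u U^{2}$ ($J{\left(U,u \right)} = U^{2} u = u U^{2}$)
$n{\left(r \right)} = 3 - 6 r$ ($n{\left(r \right)} = - 2 \left(\frac{4 \left(6 - 3\right)}{-5 - 3} + r 3\right) = - 2 \left(4 \frac{1}{-8} \cdot 3 + 3 r\right) = - 2 \left(4 \left(- \frac{1}{8}\right) 3 + 3 r\right) = - 2 \left(- \frac{3}{2} + 3 r\right) = 3 - 6 r$)
$J{\left(0,3 \right)} \left(n{\left(2 \right)} - 55\right) + \frac{1}{-98} = 3 \cdot 0^{2} \left(\left(3 - 12\right) - 55\right) + \frac{1}{-98} = 3 \cdot 0 \left(\left(3 - 12\right) - 55\right) - \frac{1}{98} = 0 \left(-9 - 55\right) - \frac{1}{98} = 0 \left(-64\right) - \frac{1}{98} = 0 - \frac{1}{98} = - \frac{1}{98}$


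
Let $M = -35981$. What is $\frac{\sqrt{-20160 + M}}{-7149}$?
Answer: $- \frac{i \sqrt{56141}}{7149} \approx - 0.033143 i$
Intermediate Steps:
$\frac{\sqrt{-20160 + M}}{-7149} = \frac{\sqrt{-20160 - 35981}}{-7149} = \sqrt{-56141} \left(- \frac{1}{7149}\right) = i \sqrt{56141} \left(- \frac{1}{7149}\right) = - \frac{i \sqrt{56141}}{7149}$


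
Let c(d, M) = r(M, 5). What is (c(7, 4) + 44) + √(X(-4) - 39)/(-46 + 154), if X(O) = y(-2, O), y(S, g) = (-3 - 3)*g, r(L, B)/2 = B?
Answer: 54 + I*√15/108 ≈ 54.0 + 0.035861*I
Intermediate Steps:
r(L, B) = 2*B
y(S, g) = -6*g
c(d, M) = 10 (c(d, M) = 2*5 = 10)
X(O) = -6*O
(c(7, 4) + 44) + √(X(-4) - 39)/(-46 + 154) = (10 + 44) + √(-6*(-4) - 39)/(-46 + 154) = 54 + √(24 - 39)/108 = 54 + √(-15)/108 = 54 + (I*√15)/108 = 54 + I*√15/108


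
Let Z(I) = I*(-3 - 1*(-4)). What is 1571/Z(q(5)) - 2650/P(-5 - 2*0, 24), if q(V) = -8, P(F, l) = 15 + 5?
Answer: -2631/8 ≈ -328.88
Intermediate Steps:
P(F, l) = 20
Z(I) = I (Z(I) = I*(-3 + 4) = I*1 = I)
1571/Z(q(5)) - 2650/P(-5 - 2*0, 24) = 1571/(-8) - 2650/20 = 1571*(-⅛) - 2650*1/20 = -1571/8 - 265/2 = -2631/8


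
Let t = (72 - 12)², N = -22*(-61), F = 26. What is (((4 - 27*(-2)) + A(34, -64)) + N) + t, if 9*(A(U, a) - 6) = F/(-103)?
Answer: 4640536/927 ≈ 5006.0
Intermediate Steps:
N = 1342
A(U, a) = 5536/927 (A(U, a) = 6 + (26/(-103))/9 = 6 + (26*(-1/103))/9 = 6 + (⅑)*(-26/103) = 6 - 26/927 = 5536/927)
t = 3600 (t = 60² = 3600)
(((4 - 27*(-2)) + A(34, -64)) + N) + t = (((4 - 27*(-2)) + 5536/927) + 1342) + 3600 = (((4 + 54) + 5536/927) + 1342) + 3600 = ((58 + 5536/927) + 1342) + 3600 = (59302/927 + 1342) + 3600 = 1303336/927 + 3600 = 4640536/927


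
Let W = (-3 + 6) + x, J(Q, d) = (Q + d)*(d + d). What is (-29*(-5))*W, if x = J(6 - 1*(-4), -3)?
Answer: -5655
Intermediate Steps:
J(Q, d) = 2*d*(Q + d) (J(Q, d) = (Q + d)*(2*d) = 2*d*(Q + d))
x = -42 (x = 2*(-3)*((6 - 1*(-4)) - 3) = 2*(-3)*((6 + 4) - 3) = 2*(-3)*(10 - 3) = 2*(-3)*7 = -42)
W = -39 (W = (-3 + 6) - 42 = 3 - 42 = -39)
(-29*(-5))*W = -29*(-5)*(-39) = 145*(-39) = -5655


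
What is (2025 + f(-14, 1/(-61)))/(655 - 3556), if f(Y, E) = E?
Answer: -123524/176961 ≈ -0.69803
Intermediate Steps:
(2025 + f(-14, 1/(-61)))/(655 - 3556) = (2025 + 1/(-61))/(655 - 3556) = (2025 - 1/61)/(-2901) = (123524/61)*(-1/2901) = -123524/176961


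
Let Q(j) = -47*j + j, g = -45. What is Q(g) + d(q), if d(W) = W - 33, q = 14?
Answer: 2051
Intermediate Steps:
d(W) = -33 + W
Q(j) = -46*j
Q(g) + d(q) = -46*(-45) + (-33 + 14) = 2070 - 19 = 2051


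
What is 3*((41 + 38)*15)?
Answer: 3555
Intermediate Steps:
3*((41 + 38)*15) = 3*(79*15) = 3*1185 = 3555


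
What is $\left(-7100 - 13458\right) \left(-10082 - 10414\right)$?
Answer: $421356768$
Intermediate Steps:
$\left(-7100 - 13458\right) \left(-10082 - 10414\right) = \left(-20558\right) \left(-20496\right) = 421356768$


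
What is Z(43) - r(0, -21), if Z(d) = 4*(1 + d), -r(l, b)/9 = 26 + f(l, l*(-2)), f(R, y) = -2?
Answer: 392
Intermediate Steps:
r(l, b) = -216 (r(l, b) = -9*(26 - 2) = -9*24 = -216)
Z(d) = 4 + 4*d
Z(43) - r(0, -21) = (4 + 4*43) - 1*(-216) = (4 + 172) + 216 = 176 + 216 = 392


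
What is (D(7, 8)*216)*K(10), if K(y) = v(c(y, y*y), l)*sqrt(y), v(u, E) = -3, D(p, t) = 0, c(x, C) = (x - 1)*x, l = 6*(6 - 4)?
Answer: 0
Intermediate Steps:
l = 12 (l = 6*2 = 12)
c(x, C) = x*(-1 + x) (c(x, C) = (-1 + x)*x = x*(-1 + x))
K(y) = -3*sqrt(y)
(D(7, 8)*216)*K(10) = (0*216)*(-3*sqrt(10)) = 0*(-3*sqrt(10)) = 0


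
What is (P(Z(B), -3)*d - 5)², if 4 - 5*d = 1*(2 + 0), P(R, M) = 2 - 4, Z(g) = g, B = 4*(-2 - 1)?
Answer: 841/25 ≈ 33.640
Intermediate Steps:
B = -12 (B = 4*(-3) = -12)
P(R, M) = -2
d = ⅖ (d = ⅘ - (2 + 0)/5 = ⅘ - 2/5 = ⅘ - ⅕*2 = ⅘ - ⅖ = ⅖ ≈ 0.40000)
(P(Z(B), -3)*d - 5)² = (-2*⅖ - 5)² = (-⅘ - 5)² = (-29/5)² = 841/25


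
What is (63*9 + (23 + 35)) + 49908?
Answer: 50533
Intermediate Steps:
(63*9 + (23 + 35)) + 49908 = (567 + 58) + 49908 = 625 + 49908 = 50533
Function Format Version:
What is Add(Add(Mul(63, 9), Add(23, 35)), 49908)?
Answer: 50533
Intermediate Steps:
Add(Add(Mul(63, 9), Add(23, 35)), 49908) = Add(Add(567, 58), 49908) = Add(625, 49908) = 50533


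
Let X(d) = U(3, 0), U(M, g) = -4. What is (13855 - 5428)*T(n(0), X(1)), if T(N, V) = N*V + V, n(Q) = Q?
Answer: -33708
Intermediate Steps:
X(d) = -4
T(N, V) = V + N*V
(13855 - 5428)*T(n(0), X(1)) = (13855 - 5428)*(-4*(1 + 0)) = 8427*(-4*1) = 8427*(-4) = -33708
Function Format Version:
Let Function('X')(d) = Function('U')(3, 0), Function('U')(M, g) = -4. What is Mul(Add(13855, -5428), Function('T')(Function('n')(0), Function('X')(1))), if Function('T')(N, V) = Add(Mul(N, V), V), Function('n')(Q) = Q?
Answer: -33708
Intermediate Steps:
Function('X')(d) = -4
Function('T')(N, V) = Add(V, Mul(N, V))
Mul(Add(13855, -5428), Function('T')(Function('n')(0), Function('X')(1))) = Mul(Add(13855, -5428), Mul(-4, Add(1, 0))) = Mul(8427, Mul(-4, 1)) = Mul(8427, -4) = -33708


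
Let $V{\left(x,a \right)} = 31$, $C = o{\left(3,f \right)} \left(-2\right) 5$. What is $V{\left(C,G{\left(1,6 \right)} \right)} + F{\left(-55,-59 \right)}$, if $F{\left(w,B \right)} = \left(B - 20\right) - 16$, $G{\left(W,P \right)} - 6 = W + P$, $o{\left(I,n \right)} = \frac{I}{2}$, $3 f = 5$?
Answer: $-64$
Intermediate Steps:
$f = \frac{5}{3}$ ($f = \frac{1}{3} \cdot 5 = \frac{5}{3} \approx 1.6667$)
$o{\left(I,n \right)} = \frac{I}{2}$ ($o{\left(I,n \right)} = I \frac{1}{2} = \frac{I}{2}$)
$G{\left(W,P \right)} = 6 + P + W$ ($G{\left(W,P \right)} = 6 + \left(W + P\right) = 6 + \left(P + W\right) = 6 + P + W$)
$C = -15$ ($C = \frac{1}{2} \cdot 3 \left(-2\right) 5 = \frac{3}{2} \left(-2\right) 5 = \left(-3\right) 5 = -15$)
$F{\left(w,B \right)} = -36 + B$ ($F{\left(w,B \right)} = \left(-20 + B\right) - 16 = -36 + B$)
$V{\left(C,G{\left(1,6 \right)} \right)} + F{\left(-55,-59 \right)} = 31 - 95 = -64$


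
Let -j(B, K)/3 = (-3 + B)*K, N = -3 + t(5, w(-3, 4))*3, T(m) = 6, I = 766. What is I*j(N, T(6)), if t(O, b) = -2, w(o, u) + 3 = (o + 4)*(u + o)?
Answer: 165456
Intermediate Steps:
w(o, u) = -3 + (4 + o)*(o + u) (w(o, u) = -3 + (o + 4)*(u + o) = -3 + (4 + o)*(o + u))
N = -9 (N = -3 - 2*3 = -3 - 6 = -9)
j(B, K) = -3*K*(-3 + B) (j(B, K) = -3*(-3 + B)*K = -3*K*(-3 + B))
I*j(N, T(6)) = 766*(3*6*(3 - 1*(-9))) = 766*(3*6*(3 + 9)) = 766*(3*6*12) = 766*216 = 165456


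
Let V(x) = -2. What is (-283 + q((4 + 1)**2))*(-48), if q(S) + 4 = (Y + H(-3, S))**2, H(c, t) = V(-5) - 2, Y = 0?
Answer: 13008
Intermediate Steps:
H(c, t) = -4 (H(c, t) = -2 - 2 = -4)
q(S) = 12 (q(S) = -4 + (0 - 4)**2 = -4 + (-4)**2 = -4 + 16 = 12)
(-283 + q((4 + 1)**2))*(-48) = (-283 + 12)*(-48) = -271*(-48) = 13008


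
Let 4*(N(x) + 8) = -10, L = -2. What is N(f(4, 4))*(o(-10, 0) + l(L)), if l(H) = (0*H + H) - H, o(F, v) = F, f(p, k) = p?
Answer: 105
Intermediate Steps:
N(x) = -21/2 (N(x) = -8 + (¼)*(-10) = -8 - 5/2 = -21/2)
l(H) = 0 (l(H) = (0 + H) - H = H - H = 0)
N(f(4, 4))*(o(-10, 0) + l(L)) = -21*(-10 + 0)/2 = -21/2*(-10) = 105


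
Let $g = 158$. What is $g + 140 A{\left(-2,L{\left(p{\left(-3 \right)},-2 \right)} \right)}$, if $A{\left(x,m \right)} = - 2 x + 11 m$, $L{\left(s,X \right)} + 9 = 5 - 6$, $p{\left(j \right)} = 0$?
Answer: $-14682$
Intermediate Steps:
$L{\left(s,X \right)} = -10$ ($L{\left(s,X \right)} = -9 + \left(5 - 6\right) = -9 - 1 = -10$)
$g + 140 A{\left(-2,L{\left(p{\left(-3 \right)},-2 \right)} \right)} = 158 + 140 \left(\left(-2\right) \left(-2\right) + 11 \left(-10\right)\right) = 158 + 140 \left(4 - 110\right) = 158 + 140 \left(-106\right) = 158 - 14840 = -14682$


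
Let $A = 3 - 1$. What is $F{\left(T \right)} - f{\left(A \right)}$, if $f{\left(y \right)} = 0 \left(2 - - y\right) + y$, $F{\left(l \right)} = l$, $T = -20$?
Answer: $-22$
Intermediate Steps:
$A = 2$ ($A = 3 - 1 = 2$)
$f{\left(y \right)} = y$ ($f{\left(y \right)} = 0 \left(2 + y\right) + y = 0 + y = y$)
$F{\left(T \right)} - f{\left(A \right)} = -20 - 2 = -22$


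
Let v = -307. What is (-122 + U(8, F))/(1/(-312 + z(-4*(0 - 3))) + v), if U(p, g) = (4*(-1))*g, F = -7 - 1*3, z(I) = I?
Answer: 24600/92101 ≈ 0.26710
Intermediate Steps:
F = -10 (F = -7 - 3 = -10)
U(p, g) = -4*g
(-122 + U(8, F))/(1/(-312 + z(-4*(0 - 3))) + v) = (-122 - 4*(-10))/(1/(-312 - 4*(0 - 3)) - 307) = (-122 + 40)/(1/(-312 - 4*(-3)) - 307) = -82/(1/(-312 + 12) - 307) = -82/(1/(-300) - 307) = -82/(-1/300 - 307) = -82/(-92101/300) = -82*(-300/92101) = 24600/92101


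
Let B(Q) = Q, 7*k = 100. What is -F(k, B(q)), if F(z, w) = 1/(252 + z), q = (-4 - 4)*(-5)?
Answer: -7/1864 ≈ -0.0037554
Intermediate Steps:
k = 100/7 (k = (1/7)*100 = 100/7 ≈ 14.286)
q = 40 (q = -8*(-5) = 40)
-F(k, B(q)) = -1/(252 + 100/7) = -1/1864/7 = -1*7/1864 = -7/1864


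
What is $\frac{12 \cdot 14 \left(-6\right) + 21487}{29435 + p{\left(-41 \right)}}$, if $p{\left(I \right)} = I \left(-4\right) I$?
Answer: $\frac{20479}{22711} \approx 0.90172$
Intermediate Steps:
$p{\left(I \right)} = - 4 I^{2}$ ($p{\left(I \right)} = - 4 I I = - 4 I^{2}$)
$\frac{12 \cdot 14 \left(-6\right) + 21487}{29435 + p{\left(-41 \right)}} = \frac{12 \cdot 14 \left(-6\right) + 21487}{29435 - 4 \left(-41\right)^{2}} = \frac{168 \left(-6\right) + 21487}{29435 - 6724} = \frac{-1008 + 21487}{29435 - 6724} = \frac{20479}{22711}$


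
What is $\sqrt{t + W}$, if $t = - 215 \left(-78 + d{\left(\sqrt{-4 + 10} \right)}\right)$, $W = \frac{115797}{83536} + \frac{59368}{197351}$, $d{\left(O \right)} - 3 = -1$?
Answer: $\frac{\sqrt{2294127494952746241985}}{374679844} \approx 127.83$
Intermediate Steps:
$d{\left(O \right)} = 2$ ($d{\left(O \right)} = 3 - 1 = 2$)
$W = \frac{27812018995}{16485913136}$ ($W = 115797 \cdot \frac{1}{83536} + 59368 \cdot \frac{1}{197351} = \frac{115797}{83536} + \frac{59368}{197351} = \frac{27812018995}{16485913136} \approx 1.687$)
$t = 16340$ ($t = - 215 \left(-78 + 2\right) = \left(-215\right) \left(-76\right) = 16340$)
$\sqrt{t + W} = \sqrt{16340 + \frac{27812018995}{16485913136}} = \sqrt{\frac{269407632661235}{16485913136}} = \frac{\sqrt{2294127494952746241985}}{374679844}$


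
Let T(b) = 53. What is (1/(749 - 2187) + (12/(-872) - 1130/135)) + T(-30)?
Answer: 94406464/2116017 ≈ 44.615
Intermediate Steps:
(1/(749 - 2187) + (12/(-872) - 1130/135)) + T(-30) = (1/(749 - 2187) + (12/(-872) - 1130/135)) + 53 = (1/(-1438) + (12*(-1/872) - 1130*1/135)) + 53 = (-1/1438 + (-3/218 - 226/27)) + 53 = (-1/1438 - 49349/5886) + 53 = -17742437/2116017 + 53 = 94406464/2116017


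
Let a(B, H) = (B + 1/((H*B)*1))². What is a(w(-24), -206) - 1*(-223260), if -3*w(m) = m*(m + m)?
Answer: 2319734110224385/6257442816 ≈ 3.7072e+5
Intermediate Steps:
w(m) = -2*m²/3 (w(m) = -m*(m + m)/3 = -m*2*m/3 = -2*m²/3)
a(B, H) = (B + 1/(B*H))² (a(B, H) = (B + 1/((B*H)*1))² = (B + 1/(B*H))²)
a(w(-24), -206) - 1*(-223260) = (1 - 206*(-⅔*(-24)²)²)²/((-⅔*(-24)²)²*(-206)²) - 1*(-223260) = (1/42436)*(1 - 206*(-⅔*576)²)²/(-⅔*576)² + 223260 = (1/42436)*(1 - 206*(-384)²)²/(-384)² + 223260 = (1/147456)*(1/42436)*(1 - 206*147456)² + 223260 = (1/147456)*(1/42436)*(1 - 30375936)² + 223260 = (1/147456)*(1/42436)*(-30375935)² + 223260 = (1/147456)*(1/42436)*922697427124225 + 223260 = 922697427124225/6257442816 + 223260 = 2319734110224385/6257442816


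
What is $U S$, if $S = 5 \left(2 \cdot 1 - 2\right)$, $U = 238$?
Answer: $0$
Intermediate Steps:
$S = 0$ ($S = 5 \left(2 - 2\right) = 5 \cdot 0 = 0$)
$U S = 238 \cdot 0 = 0$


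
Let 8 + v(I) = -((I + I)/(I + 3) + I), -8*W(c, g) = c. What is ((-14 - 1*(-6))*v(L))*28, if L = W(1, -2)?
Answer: 40124/23 ≈ 1744.5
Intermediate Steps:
W(c, g) = -c/8
L = -⅛ (L = -⅛*1 = -⅛ ≈ -0.12500)
v(I) = -8 - I - 2*I/(3 + I) (v(I) = -8 - ((I + I)/(I + 3) + I) = -8 - ((2*I)/(3 + I) + I) = -8 - (2*I/(3 + I) + I) = -8 - (I + 2*I/(3 + I)) = -8 + (-I - 2*I/(3 + I)) = -8 - I - 2*I/(3 + I))
((-14 - 1*(-6))*v(L))*28 = ((-14 - 1*(-6))*((-24 - (-⅛)² - 13*(-⅛))/(3 - ⅛)))*28 = ((-14 + 6)*((-24 - 1*1/64 + 13/8)/(23/8)))*28 = -64*(-24 - 1/64 + 13/8)/23*28 = -64*(-1433)/(23*64)*28 = -8*(-1433/184)*28 = (1433/23)*28 = 40124/23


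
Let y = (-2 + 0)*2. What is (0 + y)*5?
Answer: -20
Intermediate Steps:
y = -4 (y = -2*2 = -4)
(0 + y)*5 = (0 - 4)*5 = -4*5 = -20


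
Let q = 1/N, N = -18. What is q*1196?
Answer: -598/9 ≈ -66.444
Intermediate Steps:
q = -1/18 (q = 1/(-18) = -1/18 ≈ -0.055556)
q*1196 = -1/18*1196 = -598/9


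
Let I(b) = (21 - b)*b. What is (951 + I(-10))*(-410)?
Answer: -262810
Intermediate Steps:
I(b) = b*(21 - b)
(951 + I(-10))*(-410) = (951 - 10*(21 - 1*(-10)))*(-410) = (951 - 10*(21 + 10))*(-410) = (951 - 10*31)*(-410) = (951 - 310)*(-410) = 641*(-410) = -262810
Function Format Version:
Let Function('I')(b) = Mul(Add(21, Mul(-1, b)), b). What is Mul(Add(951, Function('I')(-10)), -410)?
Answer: -262810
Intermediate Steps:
Function('I')(b) = Mul(b, Add(21, Mul(-1, b)))
Mul(Add(951, Function('I')(-10)), -410) = Mul(Add(951, Mul(-10, Add(21, Mul(-1, -10)))), -410) = Mul(Add(951, Mul(-10, Add(21, 10))), -410) = Mul(Add(951, Mul(-10, 31)), -410) = Mul(Add(951, -310), -410) = Mul(641, -410) = -262810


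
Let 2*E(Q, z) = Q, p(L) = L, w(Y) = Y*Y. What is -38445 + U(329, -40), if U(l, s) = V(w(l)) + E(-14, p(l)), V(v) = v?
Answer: 69789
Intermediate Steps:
w(Y) = Y**2
E(Q, z) = Q/2
U(l, s) = -7 + l**2 (U(l, s) = l**2 + (1/2)*(-14) = l**2 - 7 = -7 + l**2)
-38445 + U(329, -40) = -38445 + (-7 + 329**2) = -38445 + (-7 + 108241) = -38445 + 108234 = 69789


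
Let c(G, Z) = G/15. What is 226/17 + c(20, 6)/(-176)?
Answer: 29815/2244 ≈ 13.287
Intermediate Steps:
c(G, Z) = G/15 (c(G, Z) = G*(1/15) = G/15)
226/17 + c(20, 6)/(-176) = 226/17 + ((1/15)*20)/(-176) = 226*(1/17) + (4/3)*(-1/176) = 226/17 - 1/132 = 29815/2244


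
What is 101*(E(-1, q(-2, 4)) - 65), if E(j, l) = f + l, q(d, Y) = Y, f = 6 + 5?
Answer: -5050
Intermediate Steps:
f = 11
E(j, l) = 11 + l
101*(E(-1, q(-2, 4)) - 65) = 101*((11 + 4) - 65) = 101*(15 - 65) = 101*(-50) = -5050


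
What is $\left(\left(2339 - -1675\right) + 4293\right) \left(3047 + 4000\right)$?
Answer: $58539429$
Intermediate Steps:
$\left(\left(2339 - -1675\right) + 4293\right) \left(3047 + 4000\right) = \left(\left(2339 + 1675\right) + 4293\right) 7047 = \left(4014 + 4293\right) 7047 = 8307 \cdot 7047 = 58539429$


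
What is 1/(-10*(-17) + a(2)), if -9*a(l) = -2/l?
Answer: 9/1531 ≈ 0.0058785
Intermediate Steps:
a(l) = 2/(9*l) (a(l) = -(-2)/(9*l) = 2/(9*l))
1/(-10*(-17) + a(2)) = 1/(-10*(-17) + (2/9)/2) = 1/(170 + (2/9)*(1/2)) = 1/(170 + 1/9) = 1/(1531/9) = 9/1531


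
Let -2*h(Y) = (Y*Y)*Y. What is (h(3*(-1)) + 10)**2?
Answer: 2209/4 ≈ 552.25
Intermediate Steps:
h(Y) = -Y**3/2 (h(Y) = -Y*Y*Y/2 = -Y**2*Y/2 = -Y**3/2)
(h(3*(-1)) + 10)**2 = (-(3*(-1))**3/2 + 10)**2 = (-1/2*(-3)**3 + 10)**2 = (-1/2*(-27) + 10)**2 = (27/2 + 10)**2 = (47/2)**2 = 2209/4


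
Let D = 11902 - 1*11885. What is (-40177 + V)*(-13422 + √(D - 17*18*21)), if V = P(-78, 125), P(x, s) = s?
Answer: 537577944 - 40052*I*√6409 ≈ 5.3758e+8 - 3.2064e+6*I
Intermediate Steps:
V = 125
D = 17 (D = 11902 - 11885 = 17)
(-40177 + V)*(-13422 + √(D - 17*18*21)) = (-40177 + 125)*(-13422 + √(17 - 17*18*21)) = -40052*(-13422 + √(17 - 306*21)) = -40052*(-13422 + √(17 - 6426)) = -40052*(-13422 + √(-6409)) = -40052*(-13422 + I*√6409) = 537577944 - 40052*I*√6409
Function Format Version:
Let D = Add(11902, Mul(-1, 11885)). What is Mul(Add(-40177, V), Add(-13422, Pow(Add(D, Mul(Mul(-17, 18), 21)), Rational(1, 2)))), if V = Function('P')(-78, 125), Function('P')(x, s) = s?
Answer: Add(537577944, Mul(-40052, I, Pow(6409, Rational(1, 2)))) ≈ Add(5.3758e+8, Mul(-3.2064e+6, I))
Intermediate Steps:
V = 125
D = 17 (D = Add(11902, -11885) = 17)
Mul(Add(-40177, V), Add(-13422, Pow(Add(D, Mul(Mul(-17, 18), 21)), Rational(1, 2)))) = Mul(Add(-40177, 125), Add(-13422, Pow(Add(17, Mul(Mul(-17, 18), 21)), Rational(1, 2)))) = Mul(-40052, Add(-13422, Pow(Add(17, Mul(-306, 21)), Rational(1, 2)))) = Mul(-40052, Add(-13422, Pow(Add(17, -6426), Rational(1, 2)))) = Mul(-40052, Add(-13422, Pow(-6409, Rational(1, 2)))) = Mul(-40052, Add(-13422, Mul(I, Pow(6409, Rational(1, 2))))) = Add(537577944, Mul(-40052, I, Pow(6409, Rational(1, 2))))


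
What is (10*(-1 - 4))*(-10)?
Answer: 500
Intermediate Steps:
(10*(-1 - 4))*(-10) = (10*(-5))*(-10) = -50*(-10) = 500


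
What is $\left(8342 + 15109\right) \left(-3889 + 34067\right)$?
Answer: $707704278$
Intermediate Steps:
$\left(8342 + 15109\right) \left(-3889 + 34067\right) = 23451 \cdot 30178 = 707704278$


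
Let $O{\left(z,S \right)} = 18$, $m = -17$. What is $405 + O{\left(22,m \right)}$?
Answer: $423$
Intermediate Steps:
$405 + O{\left(22,m \right)} = 405 + 18 = 423$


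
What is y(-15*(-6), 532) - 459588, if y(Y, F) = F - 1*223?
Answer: -459279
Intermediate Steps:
y(Y, F) = -223 + F (y(Y, F) = F - 223 = -223 + F)
y(-15*(-6), 532) - 459588 = (-223 + 532) - 459588 = 309 - 459588 = -459279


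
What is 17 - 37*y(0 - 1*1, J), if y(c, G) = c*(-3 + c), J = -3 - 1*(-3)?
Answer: -131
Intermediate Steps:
J = 0 (J = -3 + 3 = 0)
17 - 37*y(0 - 1*1, J) = 17 - 37*(0 - 1*1)*(-3 + (0 - 1*1)) = 17 - 37*(0 - 1)*(-3 + (0 - 1)) = 17 - (-37)*(-3 - 1) = 17 - (-37)*(-4) = 17 - 37*4 = 17 - 148 = -131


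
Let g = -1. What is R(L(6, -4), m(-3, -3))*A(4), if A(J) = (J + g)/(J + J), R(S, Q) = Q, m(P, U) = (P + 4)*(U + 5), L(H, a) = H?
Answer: 3/4 ≈ 0.75000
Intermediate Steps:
m(P, U) = (4 + P)*(5 + U)
A(J) = (-1 + J)/(2*J) (A(J) = (J - 1)/(J + J) = (-1 + J)/((2*J)) = (-1 + J)*(1/(2*J)) = (-1 + J)/(2*J))
R(L(6, -4), m(-3, -3))*A(4) = (20 + 4*(-3) + 5*(-3) - 3*(-3))*((1/2)*(-1 + 4)/4) = (20 - 12 - 15 + 9)*((1/2)*(1/4)*3) = 2*(3/8) = 3/4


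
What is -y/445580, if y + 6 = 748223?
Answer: -748217/445580 ≈ -1.6792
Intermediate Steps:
y = 748217 (y = -6 + 748223 = 748217)
-y/445580 = -748217/445580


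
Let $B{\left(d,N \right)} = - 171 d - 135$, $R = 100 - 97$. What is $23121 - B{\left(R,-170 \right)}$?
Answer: $23769$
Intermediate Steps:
$R = 3$
$B{\left(d,N \right)} = -135 - 171 d$
$23121 - B{\left(R,-170 \right)} = 23121 - \left(-135 - 513\right) = 23121 - -648 = 23121 + 648 = 23769$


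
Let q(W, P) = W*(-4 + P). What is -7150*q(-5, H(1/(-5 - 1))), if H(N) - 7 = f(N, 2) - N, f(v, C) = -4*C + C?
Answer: -303875/3 ≈ -1.0129e+5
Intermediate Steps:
f(v, C) = -3*C
H(N) = 1 - N (H(N) = 7 + (-3*2 - N) = 7 + (-6 - N) = 1 - N)
-7150*q(-5, H(1/(-5 - 1))) = -(-35750)*(-4 + (1 - 1/(-5 - 1))) = -(-35750)*(-4 + (1 - 1/(-6))) = -(-35750)*(-4 + (1 - 1*(-⅙))) = -(-35750)*(-4 + (1 + ⅙)) = -(-35750)*(-4 + 7/6) = -(-35750)*(-17)/6 = -7150*85/6 = -303875/3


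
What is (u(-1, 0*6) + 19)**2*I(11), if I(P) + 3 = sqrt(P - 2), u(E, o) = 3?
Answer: 0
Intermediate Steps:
I(P) = -3 + sqrt(-2 + P) (I(P) = -3 + sqrt(P - 2) = -3 + sqrt(-2 + P))
(u(-1, 0*6) + 19)**2*I(11) = (3 + 19)**2*(-3 + sqrt(-2 + 11)) = 22**2*(-3 + sqrt(9)) = 484*(-3 + 3) = 484*0 = 0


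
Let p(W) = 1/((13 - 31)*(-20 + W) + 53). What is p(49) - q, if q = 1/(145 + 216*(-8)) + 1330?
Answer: -987429024/742427 ≈ -1330.0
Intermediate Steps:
p(W) = 1/(413 - 18*W) (p(W) = 1/(-18*(-20 + W) + 53) = 1/((360 - 18*W) + 53) = 1/(413 - 18*W))
q = 2105389/1583 (q = 1/(145 - 1728) + 1330 = 1/(-1583) + 1330 = -1/1583 + 1330 = 2105389/1583 ≈ 1330.0)
p(49) - q = -1/(-413 + 18*49) - 1*2105389/1583 = -1/(-413 + 882) - 2105389/1583 = -1/469 - 2105389/1583 = -987429024/742427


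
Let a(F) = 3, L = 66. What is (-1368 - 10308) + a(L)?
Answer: -11673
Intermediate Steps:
(-1368 - 10308) + a(L) = (-1368 - 10308) + 3 = -11676 + 3 = -11673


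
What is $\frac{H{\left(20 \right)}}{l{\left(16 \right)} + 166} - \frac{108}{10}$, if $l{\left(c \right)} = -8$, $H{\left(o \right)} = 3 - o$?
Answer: $- \frac{8617}{790} \approx -10.908$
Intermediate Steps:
$\frac{H{\left(20 \right)}}{l{\left(16 \right)} + 166} - \frac{108}{10} = \frac{3 - 20}{-8 + 166} - \frac{108}{10} = \frac{3 - 20}{158} - \frac{54}{5} = \left(-17\right) \frac{1}{158} - \frac{54}{5} = - \frac{17}{158} - \frac{54}{5} = - \frac{8617}{790}$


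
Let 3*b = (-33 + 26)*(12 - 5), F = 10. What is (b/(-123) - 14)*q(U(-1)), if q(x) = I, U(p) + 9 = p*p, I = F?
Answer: -51170/369 ≈ -138.67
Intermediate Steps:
b = -49/3 (b = ((-33 + 26)*(12 - 5))/3 = (-7*7)/3 = (⅓)*(-49) = -49/3 ≈ -16.333)
I = 10
U(p) = -9 + p² (U(p) = -9 + p*p = -9 + p²)
q(x) = 10
(b/(-123) - 14)*q(U(-1)) = (-49/3/(-123) - 14)*10 = (-49/3*(-1/123) - 14)*10 = (49/369 - 14)*10 = -5117/369*10 = -51170/369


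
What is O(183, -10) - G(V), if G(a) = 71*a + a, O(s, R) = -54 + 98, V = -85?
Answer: 6164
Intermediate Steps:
O(s, R) = 44
G(a) = 72*a
O(183, -10) - G(V) = 44 - 72*(-85) = 44 - 1*(-6120) = 44 + 6120 = 6164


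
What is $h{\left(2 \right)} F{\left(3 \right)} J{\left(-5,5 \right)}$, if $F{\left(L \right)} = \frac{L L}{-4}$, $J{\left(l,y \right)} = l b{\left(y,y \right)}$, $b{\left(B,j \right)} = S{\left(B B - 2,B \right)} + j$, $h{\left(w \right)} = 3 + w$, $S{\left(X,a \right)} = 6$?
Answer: $\frac{2475}{4} \approx 618.75$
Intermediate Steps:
$b{\left(B,j \right)} = 6 + j$
$J{\left(l,y \right)} = l \left(6 + y\right)$
$F{\left(L \right)} = - \frac{L^{2}}{4}$ ($F{\left(L \right)} = L^{2} \left(- \frac{1}{4}\right) = - \frac{L^{2}}{4}$)
$h{\left(2 \right)} F{\left(3 \right)} J{\left(-5,5 \right)} = \left(3 + 2\right) \left(- \frac{3^{2}}{4}\right) \left(- 5 \left(6 + 5\right)\right) = 5 \left(\left(- \frac{1}{4}\right) 9\right) \left(\left(-5\right) 11\right) = 5 \left(- \frac{9}{4}\right) \left(-55\right) = \left(- \frac{45}{4}\right) \left(-55\right) = \frac{2475}{4}$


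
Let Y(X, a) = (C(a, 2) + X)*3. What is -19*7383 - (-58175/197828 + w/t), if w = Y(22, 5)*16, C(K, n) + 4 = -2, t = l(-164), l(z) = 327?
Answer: -3024872603697/21563252 ≈ -1.4028e+5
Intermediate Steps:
t = 327
C(K, n) = -6 (C(K, n) = -4 - 2 = -6)
Y(X, a) = -18 + 3*X (Y(X, a) = (-6 + X)*3 = -18 + 3*X)
w = 768 (w = (-18 + 3*22)*16 = (-18 + 66)*16 = 48*16 = 768)
-19*7383 - (-58175/197828 + w/t) = -19*7383 - (-58175/197828 + 768/327) = -140277 - (-58175*1/197828 + 768*(1/327)) = -140277 - (-58175/197828 + 256/109) = -140277 - 1*44302893/21563252 = -140277 - 44302893/21563252 = -3024872603697/21563252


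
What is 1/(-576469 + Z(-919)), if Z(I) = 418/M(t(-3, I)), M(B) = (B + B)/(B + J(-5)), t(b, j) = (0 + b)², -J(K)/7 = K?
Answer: -9/5179025 ≈ -1.7378e-6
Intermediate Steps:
J(K) = -7*K
t(b, j) = b²
M(B) = 2*B/(35 + B) (M(B) = (B + B)/(B - 7*(-5)) = (2*B)/(B + 35) = (2*B)/(35 + B) = 2*B/(35 + B))
Z(I) = 9196/9 (Z(I) = 418/((2*(-3)²/(35 + (-3)²))) = 418/((2*9/(35 + 9))) = 418/((2*9/44)) = 418/((2*9*(1/44))) = 418/(9/22) = 418*(22/9) = 9196/9)
1/(-576469 + Z(-919)) = 1/(-576469 + 9196/9) = 1/(-5179025/9) = -9/5179025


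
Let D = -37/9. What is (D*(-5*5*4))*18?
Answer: 7400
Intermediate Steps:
D = -37/9 (D = -37*⅑ = -37/9 ≈ -4.1111)
(D*(-5*5*4))*18 = -37*(-5*5)*4/9*18 = -(-925)*4/9*18 = -37/9*(-100)*18 = (3700/9)*18 = 7400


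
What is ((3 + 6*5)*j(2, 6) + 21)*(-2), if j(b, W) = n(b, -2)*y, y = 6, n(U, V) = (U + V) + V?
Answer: 750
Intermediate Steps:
n(U, V) = U + 2*V
j(b, W) = -24 + 6*b (j(b, W) = (b + 2*(-2))*6 = (b - 4)*6 = (-4 + b)*6 = -24 + 6*b)
((3 + 6*5)*j(2, 6) + 21)*(-2) = ((3 + 6*5)*(-24 + 6*2) + 21)*(-2) = ((3 + 30)*(-24 + 12) + 21)*(-2) = (33*(-12) + 21)*(-2) = (-396 + 21)*(-2) = -375*(-2) = 750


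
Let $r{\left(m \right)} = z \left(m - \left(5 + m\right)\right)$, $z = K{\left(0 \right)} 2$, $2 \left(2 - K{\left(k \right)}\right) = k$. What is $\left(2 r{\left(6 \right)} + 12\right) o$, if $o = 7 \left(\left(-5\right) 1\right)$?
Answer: $980$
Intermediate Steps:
$K{\left(k \right)} = 2 - \frac{k}{2}$
$o = -35$ ($o = 7 \left(-5\right) = -35$)
$z = 4$ ($z = \left(2 - 0\right) 2 = \left(2 + 0\right) 2 = 2 \cdot 2 = 4$)
$r{\left(m \right)} = -20$ ($r{\left(m \right)} = 4 \left(m - \left(5 + m\right)\right) = 4 \left(-5\right) = -20$)
$\left(2 r{\left(6 \right)} + 12\right) o = \left(2 \left(-20\right) + 12\right) \left(-35\right) = \left(-40 + 12\right) \left(-35\right) = \left(-28\right) \left(-35\right) = 980$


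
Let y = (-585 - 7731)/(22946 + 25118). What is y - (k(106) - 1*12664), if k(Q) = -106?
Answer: 153442241/12016 ≈ 12770.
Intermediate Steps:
y = -2079/12016 (y = -8316/48064 = -8316*1/48064 = -2079/12016 ≈ -0.17302)
y - (k(106) - 1*12664) = -2079/12016 - (-106 - 1*12664) = -2079/12016 - (-106 - 12664) = -2079/12016 - 1*(-12770) = -2079/12016 + 12770 = 153442241/12016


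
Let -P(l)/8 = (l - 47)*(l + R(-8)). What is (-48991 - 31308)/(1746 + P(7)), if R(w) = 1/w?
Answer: -80299/3946 ≈ -20.349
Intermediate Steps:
P(l) = -8*(-47 + l)*(-⅛ + l) (P(l) = -8*(l - 47)*(l + 1/(-8)) = -8*(-47 + l)*(l - ⅛) = -8*(-47 + l)*(-⅛ + l))
(-48991 - 31308)/(1746 + P(7)) = (-48991 - 31308)/(1746 + (-47 - 8*7² + 377*7)) = -80299/(1746 + (-47 - 8*49 + 2639)) = -80299/(1746 + (-47 - 392 + 2639)) = -80299/(1746 + 2200) = -80299/3946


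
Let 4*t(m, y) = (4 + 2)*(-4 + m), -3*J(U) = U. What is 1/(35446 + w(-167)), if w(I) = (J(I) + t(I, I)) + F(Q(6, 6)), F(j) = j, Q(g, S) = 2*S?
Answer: 6/211543 ≈ 2.8363e-5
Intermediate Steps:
J(U) = -U/3
t(m, y) = -6 + 3*m/2 (t(m, y) = ((4 + 2)*(-4 + m))/4 = (6*(-4 + m))/4 = (-24 + 6*m)/4 = -6 + 3*m/2)
w(I) = 6 + 7*I/6 (w(I) = (-I/3 + (-6 + 3*I/2)) + 2*6 = (-6 + 7*I/6) + 12 = 6 + 7*I/6)
1/(35446 + w(-167)) = 1/(35446 + (6 + (7/6)*(-167))) = 1/(35446 + (6 - 1169/6)) = 1/(35446 - 1133/6) = 1/(211543/6) = 6/211543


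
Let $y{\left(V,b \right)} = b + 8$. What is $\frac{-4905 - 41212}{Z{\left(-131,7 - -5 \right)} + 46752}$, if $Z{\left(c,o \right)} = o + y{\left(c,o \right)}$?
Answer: $- \frac{46117}{46784} \approx -0.98574$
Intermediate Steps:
$y{\left(V,b \right)} = 8 + b$
$Z{\left(c,o \right)} = 8 + 2 o$ ($Z{\left(c,o \right)} = o + \left(8 + o\right) = 8 + 2 o$)
$\frac{-4905 - 41212}{Z{\left(-131,7 - -5 \right)} + 46752} = \frac{-4905 - 41212}{\left(8 + 2 \left(7 - -5\right)\right) + 46752} = - \frac{46117}{\left(8 + 2 \left(7 + 5\right)\right) + 46752} = - \frac{46117}{\left(8 + 2 \cdot 12\right) + 46752} = - \frac{46117}{\left(8 + 24\right) + 46752} = - \frac{46117}{32 + 46752} = - \frac{46117}{46784}$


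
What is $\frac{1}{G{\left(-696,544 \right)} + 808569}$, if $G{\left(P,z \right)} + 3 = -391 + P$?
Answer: $\frac{1}{807479} \approx 1.2384 \cdot 10^{-6}$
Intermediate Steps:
$G{\left(P,z \right)} = -394 + P$ ($G{\left(P,z \right)} = -3 + \left(-391 + P\right) = -394 + P$)
$\frac{1}{G{\left(-696,544 \right)} + 808569} = \frac{1}{\left(-394 - 696\right) + 808569} = \frac{1}{-1090 + 808569} = \frac{1}{807479}$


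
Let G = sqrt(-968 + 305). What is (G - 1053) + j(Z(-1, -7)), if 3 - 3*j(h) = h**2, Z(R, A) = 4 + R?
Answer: -1055 + I*sqrt(663) ≈ -1055.0 + 25.749*I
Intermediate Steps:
j(h) = 1 - h**2/3
G = I*sqrt(663) (G = sqrt(-663) = I*sqrt(663) ≈ 25.749*I)
(G - 1053) + j(Z(-1, -7)) = (I*sqrt(663) - 1053) + (1 - (4 - 1)**2/3) = (-1053 + I*sqrt(663)) + (1 - 1/3*3**2) = (-1053 + I*sqrt(663)) + (1 - 1/3*9) = (-1053 + I*sqrt(663)) + (1 - 3) = (-1053 + I*sqrt(663)) - 2 = -1055 + I*sqrt(663)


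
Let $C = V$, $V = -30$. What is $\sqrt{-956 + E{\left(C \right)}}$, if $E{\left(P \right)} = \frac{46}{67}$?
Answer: $\frac{i \sqrt{4288402}}{67} \approx 30.908 i$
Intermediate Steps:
$C = -30$
$E{\left(P \right)} = \frac{46}{67}$ ($E{\left(P \right)} = 46 \cdot \frac{1}{67} = \frac{46}{67}$)
$\sqrt{-956 + E{\left(C \right)}} = \sqrt{-956 + \frac{46}{67}} = \sqrt{- \frac{64006}{67}} = \frac{i \sqrt{4288402}}{67}$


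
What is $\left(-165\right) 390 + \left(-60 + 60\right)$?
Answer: $-64350$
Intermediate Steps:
$\left(-165\right) 390 + \left(-60 + 60\right) = -64350 + 0 = -64350$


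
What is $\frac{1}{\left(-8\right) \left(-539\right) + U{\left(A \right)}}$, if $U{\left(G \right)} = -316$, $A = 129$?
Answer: $\frac{1}{3996} \approx 0.00025025$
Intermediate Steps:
$\frac{1}{\left(-8\right) \left(-539\right) + U{\left(A \right)}} = \frac{1}{\left(-8\right) \left(-539\right) - 316} = \frac{1}{4312 - 316} = \frac{1}{3996}$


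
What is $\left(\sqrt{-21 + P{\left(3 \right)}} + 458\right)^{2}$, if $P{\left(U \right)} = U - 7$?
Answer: $209739 + 4580 i \approx 2.0974 \cdot 10^{5} + 4580.0 i$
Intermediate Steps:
$P{\left(U \right)} = -7 + U$
$\left(\sqrt{-21 + P{\left(3 \right)}} + 458\right)^{2} = \left(\sqrt{-21 + \left(-7 + 3\right)} + 458\right)^{2} = \left(\sqrt{-21 - 4} + 458\right)^{2} = \left(\sqrt{-25} + 458\right)^{2} = \left(5 i + 458\right)^{2} = \left(458 + 5 i\right)^{2}$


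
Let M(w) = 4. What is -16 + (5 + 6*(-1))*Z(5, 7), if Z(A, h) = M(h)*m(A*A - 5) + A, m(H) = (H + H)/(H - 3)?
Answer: -517/17 ≈ -30.412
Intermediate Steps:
m(H) = 2*H/(-3 + H) (m(H) = (2*H)/(-3 + H) = 2*H/(-3 + H))
Z(A, h) = A + 8*(-5 + A²)/(-8 + A²) (Z(A, h) = 4*(2*(A*A - 5)/(-3 + (A*A - 5))) + A = 4*(2*(A² - 5)/(-3 + (A² - 5))) + A = 4*(2*(-5 + A²)/(-3 + (-5 + A²))) + A = 4*(2*(-5 + A²)/(-8 + A²)) + A = 8*(-5 + A²)/(-8 + A²) + A = A + 8*(-5 + A²)/(-8 + A²))
-16 + (5 + 6*(-1))*Z(5, 7) = -16 + (5 + 6*(-1))*((-40 + 8*5² + 5*(-8 + 5²))/(-8 + 5²)) = -16 + (5 - 6)*((-40 + 8*25 + 5*(-8 + 25))/(-8 + 25)) = -16 - (-40 + 200 + 5*17)/17 = -16 - (-40 + 200 + 85)/17 = -16 - 245/17 = -517/17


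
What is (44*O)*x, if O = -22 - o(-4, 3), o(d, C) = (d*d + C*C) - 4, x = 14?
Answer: -26488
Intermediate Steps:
o(d, C) = -4 + C² + d² (o(d, C) = (d² + C²) - 4 = (C² + d²) - 4 = -4 + C² + d²)
O = -43 (O = -22 - (-4 + 3² + (-4)²) = -22 - (-4 + 9 + 16) = -22 - 1*21 = -22 - 21 = -43)
(44*O)*x = (44*(-43))*14 = -1892*14 = -26488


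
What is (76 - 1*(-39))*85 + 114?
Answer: 9889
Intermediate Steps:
(76 - 1*(-39))*85 + 114 = (76 + 39)*85 + 114 = 115*85 + 114 = 9775 + 114 = 9889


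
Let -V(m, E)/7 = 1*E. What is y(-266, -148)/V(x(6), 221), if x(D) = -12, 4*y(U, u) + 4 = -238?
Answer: 121/3094 ≈ 0.039108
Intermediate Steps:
y(U, u) = -121/2 (y(U, u) = -1 + (¼)*(-238) = -1 - 119/2 = -121/2)
V(m, E) = -7*E
y(-266, -148)/V(x(6), 221) = -121/(2*((-7*221))) = -121/2/(-1547) = -121/2*(-1/1547) = 121/3094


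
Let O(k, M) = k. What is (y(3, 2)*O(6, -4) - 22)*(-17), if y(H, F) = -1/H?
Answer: 408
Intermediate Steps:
(y(3, 2)*O(6, -4) - 22)*(-17) = (-1/3*6 - 22)*(-17) = (-1*⅓*6 - 22)*(-17) = (-⅓*6 - 22)*(-17) = (-2 - 22)*(-17) = -24*(-17) = 408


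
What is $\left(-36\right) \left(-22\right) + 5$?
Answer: $797$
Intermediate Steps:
$\left(-36\right) \left(-22\right) + 5 = 792 + 5 = 797$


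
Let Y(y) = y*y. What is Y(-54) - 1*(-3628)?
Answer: 6544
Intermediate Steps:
Y(y) = y**2
Y(-54) - 1*(-3628) = (-54)**2 - 1*(-3628) = 2916 + 3628 = 6544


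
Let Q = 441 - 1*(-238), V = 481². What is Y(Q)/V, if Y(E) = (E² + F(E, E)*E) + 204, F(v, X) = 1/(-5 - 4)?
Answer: 4150526/2082249 ≈ 1.9933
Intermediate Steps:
V = 231361
Q = 679 (Q = 441 + 238 = 679)
F(v, X) = -⅑ (F(v, X) = 1/(-9) = -⅑)
Y(E) = 204 + E² - E/9 (Y(E) = (E² - E/9) + 204 = 204 + E² - E/9)
Y(Q)/V = (204 + 679² - ⅑*679)/231361 = (204 + 461041 - 679/9)*(1/231361) = (4150526/9)*(1/231361) = 4150526/2082249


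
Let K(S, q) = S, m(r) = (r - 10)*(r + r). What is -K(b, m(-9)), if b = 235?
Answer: -235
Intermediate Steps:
m(r) = 2*r*(-10 + r) (m(r) = (-10 + r)*(2*r) = 2*r*(-10 + r))
-K(b, m(-9)) = -1*235 = -235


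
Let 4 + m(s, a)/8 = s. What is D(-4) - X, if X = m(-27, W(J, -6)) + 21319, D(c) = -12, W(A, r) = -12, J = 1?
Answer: -21083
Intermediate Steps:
m(s, a) = -32 + 8*s
X = 21071 (X = (-32 + 8*(-27)) + 21319 = (-32 - 216) + 21319 = -248 + 21319 = 21071)
D(-4) - X = -12 - 1*21071 = -12 - 21071 = -21083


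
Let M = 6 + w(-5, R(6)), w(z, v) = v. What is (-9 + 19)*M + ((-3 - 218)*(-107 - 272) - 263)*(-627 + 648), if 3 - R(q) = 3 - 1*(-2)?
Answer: 1753456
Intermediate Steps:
R(q) = -2 (R(q) = 3 - (3 - 1*(-2)) = 3 - (3 + 2) = 3 - 1*5 = 3 - 5 = -2)
M = 4 (M = 6 - 2 = 4)
(-9 + 19)*M + ((-3 - 218)*(-107 - 272) - 263)*(-627 + 648) = (-9 + 19)*4 + ((-3 - 218)*(-107 - 272) - 263)*(-627 + 648) = 10*4 + (-221*(-379) - 263)*21 = 40 + (83759 - 263)*21 = 40 + 83496*21 = 40 + 1753416 = 1753456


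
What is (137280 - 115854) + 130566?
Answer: 151992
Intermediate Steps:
(137280 - 115854) + 130566 = 21426 + 130566 = 151992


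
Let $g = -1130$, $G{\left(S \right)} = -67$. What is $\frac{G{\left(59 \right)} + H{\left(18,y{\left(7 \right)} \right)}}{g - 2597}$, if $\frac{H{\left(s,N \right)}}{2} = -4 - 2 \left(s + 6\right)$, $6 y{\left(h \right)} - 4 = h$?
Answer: $\frac{171}{3727} \approx 0.045881$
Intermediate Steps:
$y{\left(h \right)} = \frac{2}{3} + \frac{h}{6}$
$H{\left(s,N \right)} = -32 - 4 s$ ($H{\left(s,N \right)} = 2 \left(-4 - 2 \left(s + 6\right)\right) = 2 \left(-4 - 2 \left(6 + s\right)\right) = 2 \left(-4 - \left(12 + 2 s\right)\right) = 2 \left(-16 - 2 s\right) = -32 - 4 s$)
$\frac{G{\left(59 \right)} + H{\left(18,y{\left(7 \right)} \right)}}{g - 2597} = \frac{-67 - 104}{-1130 - 2597} = \frac{-67 - 104}{-3727} = \left(-67 - 104\right) \left(- \frac{1}{3727}\right) = \left(-171\right) \left(- \frac{1}{3727}\right) = \frac{171}{3727}$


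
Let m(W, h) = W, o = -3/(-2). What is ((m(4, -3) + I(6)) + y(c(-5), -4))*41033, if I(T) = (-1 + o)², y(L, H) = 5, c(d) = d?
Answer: 1518221/4 ≈ 3.7956e+5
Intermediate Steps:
o = 3/2 (o = -3*(-½) = 3/2 ≈ 1.5000)
I(T) = ¼ (I(T) = (-1 + 3/2)² = (½)² = ¼)
((m(4, -3) + I(6)) + y(c(-5), -4))*41033 = ((4 + ¼) + 5)*41033 = (17/4 + 5)*41033 = (37/4)*41033 = 1518221/4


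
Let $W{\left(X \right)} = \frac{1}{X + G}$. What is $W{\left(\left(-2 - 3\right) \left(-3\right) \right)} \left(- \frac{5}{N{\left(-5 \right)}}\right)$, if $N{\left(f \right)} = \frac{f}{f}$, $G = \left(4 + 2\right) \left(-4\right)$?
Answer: $\frac{5}{9} \approx 0.55556$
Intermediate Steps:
$G = -24$ ($G = 6 \left(-4\right) = -24$)
$W{\left(X \right)} = \frac{1}{-24 + X}$ ($W{\left(X \right)} = \frac{1}{X - 24} = \frac{1}{-24 + X}$)
$N{\left(f \right)} = 1$
$W{\left(\left(-2 - 3\right) \left(-3\right) \right)} \left(- \frac{5}{N{\left(-5 \right)}}\right) = \frac{\left(-5\right) 1^{-1}}{-24 + \left(-2 - 3\right) \left(-3\right)} = \frac{\left(-5\right) 1}{-24 - -15} = \frac{1}{-24 + 15} \left(-5\right) = \frac{1}{-9} \left(-5\right) = \left(- \frac{1}{9}\right) \left(-5\right) = \frac{5}{9}$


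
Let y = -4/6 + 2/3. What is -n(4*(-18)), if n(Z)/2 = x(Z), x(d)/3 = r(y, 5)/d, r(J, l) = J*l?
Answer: 0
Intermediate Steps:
y = 0 (y = -4*⅙ + 2*(⅓) = -⅔ + ⅔ = 0)
x(d) = 0 (x(d) = 3*((0*5)/d) = 3*(0/d) = 3*0 = 0)
n(Z) = 0 (n(Z) = 2*0 = 0)
-n(4*(-18)) = -1*0 = 0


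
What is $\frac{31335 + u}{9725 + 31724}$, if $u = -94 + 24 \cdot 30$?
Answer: $\frac{31961}{41449} \approx 0.77109$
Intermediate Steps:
$u = 626$ ($u = -94 + 720 = 626$)
$\frac{31335 + u}{9725 + 31724} = \frac{31335 + 626}{9725 + 31724} = \frac{31961}{41449}$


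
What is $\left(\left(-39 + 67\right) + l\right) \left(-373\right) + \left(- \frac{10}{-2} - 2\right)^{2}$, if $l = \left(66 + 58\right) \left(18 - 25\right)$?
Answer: $313329$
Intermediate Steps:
$l = -868$ ($l = 124 \left(-7\right) = -868$)
$\left(\left(-39 + 67\right) + l\right) \left(-373\right) + \left(- \frac{10}{-2} - 2\right)^{2} = \left(\left(-39 + 67\right) - 868\right) \left(-373\right) + \left(- \frac{10}{-2} - 2\right)^{2} = \left(28 - 868\right) \left(-373\right) + \left(\left(-10\right) \left(- \frac{1}{2}\right) - 2\right)^{2} = \left(-840\right) \left(-373\right) + \left(5 - 2\right)^{2} = 313320 + 3^{2} = 313320 + 9 = 313329$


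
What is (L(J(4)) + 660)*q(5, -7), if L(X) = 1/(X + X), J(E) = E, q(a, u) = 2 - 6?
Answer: -5281/2 ≈ -2640.5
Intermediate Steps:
q(a, u) = -4
L(X) = 1/(2*X)
(L(J(4)) + 660)*q(5, -7) = ((1/2)/4 + 660)*(-4) = ((1/2)*(1/4) + 660)*(-4) = (1/8 + 660)*(-4) = (5281/8)*(-4) = -5281/2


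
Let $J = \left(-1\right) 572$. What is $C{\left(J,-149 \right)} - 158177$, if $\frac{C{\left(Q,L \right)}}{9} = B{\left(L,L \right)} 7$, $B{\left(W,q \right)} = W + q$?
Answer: $-176951$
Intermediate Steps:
$J = -572$
$C{\left(Q,L \right)} = 126 L$ ($C{\left(Q,L \right)} = 9 \left(L + L\right) 7 = 9 \cdot 2 L 7 = 9 \cdot 14 L = 126 L$)
$C{\left(J,-149 \right)} - 158177 = 126 \left(-149\right) - 158177 = -18774 - 158177 = -176951$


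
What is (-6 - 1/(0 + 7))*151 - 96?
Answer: -7165/7 ≈ -1023.6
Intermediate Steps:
(-6 - 1/(0 + 7))*151 - 96 = (-6 - 1/7)*151 - 96 = -43/7*151 - 96 = -6493/7 - 96 = -7165/7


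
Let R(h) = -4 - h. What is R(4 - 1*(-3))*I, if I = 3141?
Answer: -34551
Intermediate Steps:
R(4 - 1*(-3))*I = (-4 - (4 - 1*(-3)))*3141 = (-4 - (4 + 3))*3141 = (-4 - 1*7)*3141 = (-4 - 7)*3141 = -11*3141 = -34551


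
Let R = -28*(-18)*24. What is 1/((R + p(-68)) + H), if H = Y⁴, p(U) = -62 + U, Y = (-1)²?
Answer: 1/11967 ≈ 8.3563e-5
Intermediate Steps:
Y = 1
R = 12096 (R = 504*24 = 12096)
H = 1 (H = 1⁴ = 1)
1/((R + p(-68)) + H) = 1/((12096 + (-62 - 68)) + 1) = 1/((12096 - 130) + 1) = 1/(11966 + 1) = 1/11967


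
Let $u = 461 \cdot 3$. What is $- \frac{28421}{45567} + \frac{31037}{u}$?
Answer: $\frac{458318912}{21006387} \approx 21.818$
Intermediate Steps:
$u = 1383$
$- \frac{28421}{45567} + \frac{31037}{u} = - \frac{28421}{45567} + \frac{31037}{1383} = \frac{458318912}{21006387}$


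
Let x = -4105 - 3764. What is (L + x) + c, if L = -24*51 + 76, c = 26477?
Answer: 17460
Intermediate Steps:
L = -1148 (L = -1224 + 76 = -1148)
x = -7869
(L + x) + c = (-1148 - 7869) + 26477 = -9017 + 26477 = 17460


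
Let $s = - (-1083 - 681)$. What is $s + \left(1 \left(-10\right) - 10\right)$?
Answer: $1744$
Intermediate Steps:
$s = 1764$ ($s = \left(-1\right) \left(-1764\right) = 1764$)
$s + \left(1 \left(-10\right) - 10\right) = 1764 + \left(1 \left(-10\right) - 10\right) = 1764 - 20 = 1744$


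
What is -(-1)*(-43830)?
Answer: -43830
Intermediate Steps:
-(-1)*(-43830) = -1*43830 = -43830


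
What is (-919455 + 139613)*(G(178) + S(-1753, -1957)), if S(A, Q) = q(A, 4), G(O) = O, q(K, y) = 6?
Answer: -143490928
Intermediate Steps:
S(A, Q) = 6
(-919455 + 139613)*(G(178) + S(-1753, -1957)) = (-919455 + 139613)*(178 + 6) = -779842*184 = -143490928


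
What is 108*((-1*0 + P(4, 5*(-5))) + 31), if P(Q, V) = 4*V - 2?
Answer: -7668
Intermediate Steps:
P(Q, V) = -2 + 4*V
108*((-1*0 + P(4, 5*(-5))) + 31) = 108*((-1*0 + (-2 + 4*(5*(-5)))) + 31) = 108*((0 + (-2 + 4*(-25))) + 31) = 108*((0 + (-2 - 100)) + 31) = 108*((0 - 102) + 31) = 108*(-102 + 31) = 108*(-71) = -7668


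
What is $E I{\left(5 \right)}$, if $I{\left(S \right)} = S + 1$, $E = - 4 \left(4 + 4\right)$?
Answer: $-192$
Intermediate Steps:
$E = -32$ ($E = \left(-4\right) 8 = -32$)
$I{\left(S \right)} = 1 + S$
$E I{\left(5 \right)} = - 32 \left(1 + 5\right) = \left(-32\right) 6 = -192$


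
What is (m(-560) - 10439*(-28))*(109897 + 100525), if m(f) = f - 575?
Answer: 61265838254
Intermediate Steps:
m(f) = -575 + f
(m(-560) - 10439*(-28))*(109897 + 100525) = ((-575 - 560) - 10439*(-28))*(109897 + 100525) = (-1135 - 949*(-308))*210422 = (-1135 + 292292)*210422 = 291157*210422 = 61265838254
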